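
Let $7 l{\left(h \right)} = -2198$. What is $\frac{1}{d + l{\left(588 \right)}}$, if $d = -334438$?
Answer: $- \frac{1}{334752} \approx -2.9873 \cdot 10^{-6}$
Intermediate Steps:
$l{\left(h \right)} = -314$ ($l{\left(h \right)} = \frac{1}{7} \left(-2198\right) = -314$)
$\frac{1}{d + l{\left(588 \right)}} = \frac{1}{-334438 - 314} = \frac{1}{-334752} = - \frac{1}{334752}$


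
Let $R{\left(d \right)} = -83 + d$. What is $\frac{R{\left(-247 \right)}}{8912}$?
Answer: $- \frac{165}{4456} \approx -0.037029$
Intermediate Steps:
$\frac{R{\left(-247 \right)}}{8912} = \frac{-83 - 247}{8912} = \left(-330\right) \frac{1}{8912} = - \frac{165}{4456}$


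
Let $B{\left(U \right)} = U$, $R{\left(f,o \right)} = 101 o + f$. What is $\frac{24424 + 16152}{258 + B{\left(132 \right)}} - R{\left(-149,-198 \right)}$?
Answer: $\frac{3948953}{195} \approx 20251.0$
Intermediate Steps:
$R{\left(f,o \right)} = f + 101 o$
$\frac{24424 + 16152}{258 + B{\left(132 \right)}} - R{\left(-149,-198 \right)} = \frac{24424 + 16152}{258 + 132} - \left(-149 + 101 \left(-198\right)\right) = \frac{40576}{390} - \left(-149 - 19998\right) = 40576 \cdot \frac{1}{390} - -20147 = \frac{20288}{195} + 20147 = \frac{3948953}{195}$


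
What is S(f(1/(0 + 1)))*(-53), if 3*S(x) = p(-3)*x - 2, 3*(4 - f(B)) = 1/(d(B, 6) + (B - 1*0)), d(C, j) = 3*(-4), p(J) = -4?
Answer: 31694/99 ≈ 320.14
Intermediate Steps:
d(C, j) = -12
f(B) = 4 - 1/(3*(-12 + B)) (f(B) = 4 - 1/(3*(-12 + (B - 1*0))) = 4 - 1/(3*(-12 + (B + 0))) = 4 - 1/(3*(-12 + B)))
S(x) = -2/3 - 4*x/3 (S(x) = (-4*x - 2)/3 = (-2 - 4*x)/3 = -2/3 - 4*x/3)
S(f(1/(0 + 1)))*(-53) = (-2/3 - 4*(-145 + 12/(0 + 1))/(9*(-12 + 1/(0 + 1))))*(-53) = (-2/3 - 4*(-145 + 12/1)/(9*(-12 + 1/1)))*(-53) = (-2/3 - 4*(-145 + 12*1)/(9*(-12 + 1)))*(-53) = (-2/3 - 4*(-145 + 12)/(9*(-11)))*(-53) = (-2/3 - 4*(-1)*(-133)/(9*11))*(-53) = (-2/3 - 4/3*133/33)*(-53) = (-2/3 - 532/99)*(-53) = -598/99*(-53) = 31694/99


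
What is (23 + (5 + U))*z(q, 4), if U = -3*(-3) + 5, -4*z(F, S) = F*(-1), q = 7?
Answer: 147/2 ≈ 73.500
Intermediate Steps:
z(F, S) = F/4 (z(F, S) = -F*(-1)/4 = -(-1)*F/4 = F/4)
U = 14 (U = 9 + 5 = 14)
(23 + (5 + U))*z(q, 4) = (23 + (5 + 14))*((1/4)*7) = (23 + 19)*(7/4) = 42*(7/4) = 147/2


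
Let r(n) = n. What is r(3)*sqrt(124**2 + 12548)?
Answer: 6*sqrt(6981) ≈ 501.31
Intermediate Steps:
r(3)*sqrt(124**2 + 12548) = 3*sqrt(124**2 + 12548) = 3*sqrt(15376 + 12548) = 3*sqrt(27924) = 3*(2*sqrt(6981)) = 6*sqrt(6981)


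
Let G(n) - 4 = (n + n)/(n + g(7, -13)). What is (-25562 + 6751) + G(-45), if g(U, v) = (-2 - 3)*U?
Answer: -150447/8 ≈ -18806.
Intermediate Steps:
g(U, v) = -5*U
G(n) = 4 + 2*n/(-35 + n) (G(n) = 4 + (n + n)/(n - 5*7) = 4 + (2*n)/(n - 35) = 4 + (2*n)/(-35 + n) = 4 + 2*n/(-35 + n))
(-25562 + 6751) + G(-45) = (-25562 + 6751) + 2*(-70 + 3*(-45))/(-35 - 45) = -18811 + 2*(-70 - 135)/(-80) = -18811 + 2*(-1/80)*(-205) = -18811 + 41/8 = -150447/8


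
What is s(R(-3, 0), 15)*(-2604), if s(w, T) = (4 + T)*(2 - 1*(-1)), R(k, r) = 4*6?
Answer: -148428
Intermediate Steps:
R(k, r) = 24
s(w, T) = 12 + 3*T (s(w, T) = (4 + T)*(2 + 1) = (4 + T)*3 = 12 + 3*T)
s(R(-3, 0), 15)*(-2604) = (12 + 3*15)*(-2604) = (12 + 45)*(-2604) = 57*(-2604) = -148428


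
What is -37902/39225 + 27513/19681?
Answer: 111082721/257329075 ≈ 0.43168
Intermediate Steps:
-37902/39225 + 27513/19681 = -37902*1/39225 + 27513*(1/19681) = -12634/13075 + 27513/19681 = 111082721/257329075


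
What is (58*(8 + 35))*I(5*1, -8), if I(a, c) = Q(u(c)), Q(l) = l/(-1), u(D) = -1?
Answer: 2494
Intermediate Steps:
Q(l) = -l (Q(l) = l*(-1) = -l)
I(a, c) = 1 (I(a, c) = -1*(-1) = 1)
(58*(8 + 35))*I(5*1, -8) = (58*(8 + 35))*1 = (58*43)*1 = 2494*1 = 2494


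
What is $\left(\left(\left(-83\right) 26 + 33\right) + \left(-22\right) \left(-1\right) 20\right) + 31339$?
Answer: $29654$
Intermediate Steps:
$\left(\left(\left(-83\right) 26 + 33\right) + \left(-22\right) \left(-1\right) 20\right) + 31339 = \left(\left(-2158 + 33\right) + 22 \cdot 20\right) + 31339 = \left(-2125 + 440\right) + 31339 = -1685 + 31339 = 29654$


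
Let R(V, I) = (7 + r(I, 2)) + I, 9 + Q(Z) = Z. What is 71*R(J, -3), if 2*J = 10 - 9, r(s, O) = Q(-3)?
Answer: -568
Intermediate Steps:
Q(Z) = -9 + Z
r(s, O) = -12 (r(s, O) = -9 - 3 = -12)
J = ½ (J = (10 - 9)/2 = (½)*1 = ½ ≈ 0.50000)
R(V, I) = -5 + I (R(V, I) = (7 - 12) + I = -5 + I)
71*R(J, -3) = 71*(-5 - 3) = 71*(-8) = -568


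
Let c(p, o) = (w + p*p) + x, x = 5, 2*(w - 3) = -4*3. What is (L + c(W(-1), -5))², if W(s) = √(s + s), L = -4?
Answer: 16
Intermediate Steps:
w = -3 (w = 3 + (-4*3)/2 = 3 + (½)*(-12) = 3 - 6 = -3)
W(s) = √2*√s (W(s) = √(2*s) = √2*√s)
c(p, o) = 2 + p² (c(p, o) = (-3 + p*p) + 5 = (-3 + p²) + 5 = 2 + p²)
(L + c(W(-1), -5))² = (-4 + (2 + (√2*√(-1))²))² = (-4 + (2 + (√2*I)²))² = (-4 + (2 + (I*√2)²))² = (-4 + (2 - 2))² = (-4 + 0)² = (-4)² = 16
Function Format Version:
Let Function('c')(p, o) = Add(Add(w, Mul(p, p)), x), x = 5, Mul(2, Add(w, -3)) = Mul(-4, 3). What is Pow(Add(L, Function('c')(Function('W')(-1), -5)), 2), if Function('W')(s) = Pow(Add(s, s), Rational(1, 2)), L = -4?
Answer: 16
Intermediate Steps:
w = -3 (w = Add(3, Mul(Rational(1, 2), Mul(-4, 3))) = Add(3, Mul(Rational(1, 2), -12)) = Add(3, -6) = -3)
Function('W')(s) = Mul(Pow(2, Rational(1, 2)), Pow(s, Rational(1, 2))) (Function('W')(s) = Pow(Mul(2, s), Rational(1, 2)) = Mul(Pow(2, Rational(1, 2)), Pow(s, Rational(1, 2))))
Function('c')(p, o) = Add(2, Pow(p, 2)) (Function('c')(p, o) = Add(Add(-3, Mul(p, p)), 5) = Add(Add(-3, Pow(p, 2)), 5) = Add(2, Pow(p, 2)))
Pow(Add(L, Function('c')(Function('W')(-1), -5)), 2) = Pow(Add(-4, Add(2, Pow(Mul(Pow(2, Rational(1, 2)), Pow(-1, Rational(1, 2))), 2))), 2) = Pow(Add(-4, Add(2, Pow(Mul(Pow(2, Rational(1, 2)), I), 2))), 2) = Pow(Add(-4, Add(2, Pow(Mul(I, Pow(2, Rational(1, 2))), 2))), 2) = Pow(Add(-4, Add(2, -2)), 2) = Pow(Add(-4, 0), 2) = Pow(-4, 2) = 16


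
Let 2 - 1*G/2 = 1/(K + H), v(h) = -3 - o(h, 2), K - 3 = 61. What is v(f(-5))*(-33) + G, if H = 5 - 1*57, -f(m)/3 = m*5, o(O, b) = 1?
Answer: 815/6 ≈ 135.83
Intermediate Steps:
K = 64 (K = 3 + 61 = 64)
f(m) = -15*m (f(m) = -3*m*5 = -15*m)
H = -52 (H = 5 - 57 = -52)
v(h) = -4 (v(h) = -3 - 1*1 = -3 - 1 = -4)
G = 23/6 (G = 4 - 2/(64 - 52) = 4 - 2/12 = 4 - 2*1/12 = 4 - ⅙ = 23/6 ≈ 3.8333)
v(f(-5))*(-33) + G = -4*(-33) + 23/6 = 132 + 23/6 = 815/6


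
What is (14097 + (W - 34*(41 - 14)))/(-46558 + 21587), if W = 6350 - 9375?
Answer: -10154/24971 ≈ -0.40663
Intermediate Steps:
W = -3025
(14097 + (W - 34*(41 - 14)))/(-46558 + 21587) = (14097 + (-3025 - 34*(41 - 14)))/(-46558 + 21587) = (14097 + (-3025 - 34*27))/(-24971) = (14097 + (-3025 - 1*918))*(-1/24971) = (14097 + (-3025 - 918))*(-1/24971) = (14097 - 3943)*(-1/24971) = 10154*(-1/24971) = -10154/24971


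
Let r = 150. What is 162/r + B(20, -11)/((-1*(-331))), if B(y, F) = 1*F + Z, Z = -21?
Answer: 8137/8275 ≈ 0.98332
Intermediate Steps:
B(y, F) = -21 + F (B(y, F) = 1*F - 21 = F - 21 = -21 + F)
162/r + B(20, -11)/((-1*(-331))) = 162/150 + (-21 - 11)/((-1*(-331))) = 162*(1/150) - 32/331 = 27/25 - 32*1/331 = 27/25 - 32/331 = 8137/8275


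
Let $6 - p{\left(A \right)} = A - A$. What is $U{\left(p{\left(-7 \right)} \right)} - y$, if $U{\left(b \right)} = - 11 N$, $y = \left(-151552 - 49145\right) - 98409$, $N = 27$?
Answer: $298809$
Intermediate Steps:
$p{\left(A \right)} = 6$ ($p{\left(A \right)} = 6 - \left(A - A\right) = 6 - 0 = 6 + 0 = 6$)
$y = -299106$ ($y = -200697 - 98409 = -299106$)
$U{\left(b \right)} = -297$ ($U{\left(b \right)} = \left(-11\right) 27 = -297$)
$U{\left(p{\left(-7 \right)} \right)} - y = -297 - -299106 = -297 + 299106 = 298809$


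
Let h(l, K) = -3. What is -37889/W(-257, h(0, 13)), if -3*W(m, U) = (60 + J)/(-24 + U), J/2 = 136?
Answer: -3069009/332 ≈ -9244.0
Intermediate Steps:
J = 272 (J = 2*136 = 272)
W(m, U) = -332/(3*(-24 + U)) (W(m, U) = -(60 + 272)/(3*(-24 + U)) = -332/(3*(-24 + U)))
-37889/W(-257, h(0, 13)) = -37889/((-332/(-72 + 3*(-3)))) = -37889/((-332/(-72 - 9))) = -37889/((-332/(-81))) = -37889/((-332*(-1/81))) = -37889/332/81 = -37889*81/332 = -3069009/332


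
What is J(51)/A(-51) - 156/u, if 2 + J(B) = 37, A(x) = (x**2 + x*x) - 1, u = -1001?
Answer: 9301/57211 ≈ 0.16257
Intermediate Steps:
A(x) = -1 + 2*x**2 (A(x) = (x**2 + x**2) - 1 = 2*x**2 - 1 = -1 + 2*x**2)
J(B) = 35 (J(B) = -2 + 37 = 35)
J(51)/A(-51) - 156/u = 35/(-1 + 2*(-51)**2) - 156/(-1001) = 35/(-1 + 2*2601) - 156*(-1/1001) = 35/(-1 + 5202) + 12/77 = 35/5201 + 12/77 = 35*(1/5201) + 12/77 = 5/743 + 12/77 = 9301/57211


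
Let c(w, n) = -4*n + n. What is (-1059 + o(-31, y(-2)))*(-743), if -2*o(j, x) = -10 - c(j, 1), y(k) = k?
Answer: 1568473/2 ≈ 7.8424e+5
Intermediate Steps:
c(w, n) = -3*n
o(j, x) = 7/2 (o(j, x) = -(-10 - (-3))/2 = -(-10 - 1*(-3))/2 = -(-10 + 3)/2 = -½*(-7) = 7/2)
(-1059 + o(-31, y(-2)))*(-743) = (-1059 + 7/2)*(-743) = -2111/2*(-743) = 1568473/2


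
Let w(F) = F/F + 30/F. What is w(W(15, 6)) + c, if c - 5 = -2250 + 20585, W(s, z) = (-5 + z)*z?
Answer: 18346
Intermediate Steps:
W(s, z) = z*(-5 + z)
w(F) = 1 + 30/F
c = 18340 (c = 5 + (-2250 + 20585) = 5 + 18335 = 18340)
w(W(15, 6)) + c = (30 + 6*(-5 + 6))/((6*(-5 + 6))) + 18340 = (30 + 6*1)/((6*1)) + 18340 = (30 + 6)/6 + 18340 = (1/6)*36 + 18340 = 6 + 18340 = 18346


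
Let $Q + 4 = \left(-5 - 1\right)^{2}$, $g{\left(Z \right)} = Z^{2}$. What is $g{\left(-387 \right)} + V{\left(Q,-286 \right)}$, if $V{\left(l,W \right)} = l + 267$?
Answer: $150068$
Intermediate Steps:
$Q = 32$ ($Q = -4 + \left(-5 - 1\right)^{2} = -4 + \left(-6\right)^{2} = -4 + 36 = 32$)
$V{\left(l,W \right)} = 267 + l$
$g{\left(-387 \right)} + V{\left(Q,-286 \right)} = \left(-387\right)^{2} + \left(267 + 32\right) = 149769 + 299 = 150068$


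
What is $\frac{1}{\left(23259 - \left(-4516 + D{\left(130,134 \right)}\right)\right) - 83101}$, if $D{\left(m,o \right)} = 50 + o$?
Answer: $- \frac{1}{55510} \approx -1.8015 \cdot 10^{-5}$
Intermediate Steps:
$\frac{1}{\left(23259 - \left(-4516 + D{\left(130,134 \right)}\right)\right) - 83101} = \frac{1}{\left(23259 - \left(-4516 + \left(50 + 134\right)\right)\right) - 83101} = \frac{1}{\left(23259 - \left(-4516 + 184\right)\right) - 83101} = \frac{1}{\left(23259 - -4332\right) - 83101} = \frac{1}{\left(23259 + 4332\right) - 83101} = \frac{1}{27591 - 83101} = \frac{1}{-55510} = - \frac{1}{55510}$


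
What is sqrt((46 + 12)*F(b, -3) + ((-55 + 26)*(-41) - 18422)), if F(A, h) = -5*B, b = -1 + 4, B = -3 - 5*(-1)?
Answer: I*sqrt(17813) ≈ 133.47*I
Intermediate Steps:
B = 2 (B = -3 + 5 = 2)
b = 3
F(A, h) = -10 (F(A, h) = -5*2 = -10)
sqrt((46 + 12)*F(b, -3) + ((-55 + 26)*(-41) - 18422)) = sqrt((46 + 12)*(-10) + ((-55 + 26)*(-41) - 18422)) = sqrt(58*(-10) + (-29*(-41) - 18422)) = sqrt(-580 + (1189 - 18422)) = sqrt(-580 - 17233) = sqrt(-17813) = I*sqrt(17813)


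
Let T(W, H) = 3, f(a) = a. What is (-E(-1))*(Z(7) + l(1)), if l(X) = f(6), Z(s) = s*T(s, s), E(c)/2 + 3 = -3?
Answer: 324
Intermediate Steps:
E(c) = -12 (E(c) = -6 + 2*(-3) = -6 - 6 = -12)
Z(s) = 3*s (Z(s) = s*3 = 3*s)
l(X) = 6
(-E(-1))*(Z(7) + l(1)) = (-1*(-12))*(3*7 + 6) = 12*(21 + 6) = 12*27 = 324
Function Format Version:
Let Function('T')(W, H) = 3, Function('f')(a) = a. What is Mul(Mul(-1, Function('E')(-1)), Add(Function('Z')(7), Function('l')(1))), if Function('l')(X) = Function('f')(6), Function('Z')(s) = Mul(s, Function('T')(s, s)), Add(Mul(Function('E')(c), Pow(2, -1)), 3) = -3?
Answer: 324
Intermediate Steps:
Function('E')(c) = -12 (Function('E')(c) = Add(-6, Mul(2, -3)) = Add(-6, -6) = -12)
Function('Z')(s) = Mul(3, s) (Function('Z')(s) = Mul(s, 3) = Mul(3, s))
Function('l')(X) = 6
Mul(Mul(-1, Function('E')(-1)), Add(Function('Z')(7), Function('l')(1))) = Mul(Mul(-1, -12), Add(Mul(3, 7), 6)) = Mul(12, Add(21, 6)) = Mul(12, 27) = 324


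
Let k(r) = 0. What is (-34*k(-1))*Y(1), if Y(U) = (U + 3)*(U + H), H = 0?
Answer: 0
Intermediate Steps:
Y(U) = U*(3 + U) (Y(U) = (U + 3)*(U + 0) = (3 + U)*U = U*(3 + U))
(-34*k(-1))*Y(1) = (-34*0)*(1*(3 + 1)) = 0*(1*4) = 0*4 = 0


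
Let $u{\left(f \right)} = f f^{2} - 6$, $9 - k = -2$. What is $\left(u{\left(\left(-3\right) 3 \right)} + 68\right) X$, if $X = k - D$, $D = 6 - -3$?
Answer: $-1334$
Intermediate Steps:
$D = 9$ ($D = 6 + 3 = 9$)
$k = 11$ ($k = 9 - -2 = 9 + 2 = 11$)
$X = 2$ ($X = 11 - 9 = 2$)
$u{\left(f \right)} = -6 + f^{3}$ ($u{\left(f \right)} = f^{3} - 6 = -6 + f^{3}$)
$\left(u{\left(\left(-3\right) 3 \right)} + 68\right) X = \left(\left(-6 + \left(\left(-3\right) 3\right)^{3}\right) + 68\right) 2 = \left(\left(-6 + \left(-9\right)^{3}\right) + 68\right) 2 = \left(\left(-6 - 729\right) + 68\right) 2 = \left(-735 + 68\right) 2 = \left(-667\right) 2 = -1334$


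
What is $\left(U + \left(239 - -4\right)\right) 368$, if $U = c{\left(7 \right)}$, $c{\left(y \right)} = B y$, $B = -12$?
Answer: $58512$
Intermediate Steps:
$c{\left(y \right)} = - 12 y$
$U = -84$ ($U = \left(-12\right) 7 = -84$)
$\left(U + \left(239 - -4\right)\right) 368 = \left(-84 + \left(239 - -4\right)\right) 368 = \left(-84 + \left(239 + 4\right)\right) 368 = \left(-84 + 243\right) 368 = 159 \cdot 368 = 58512$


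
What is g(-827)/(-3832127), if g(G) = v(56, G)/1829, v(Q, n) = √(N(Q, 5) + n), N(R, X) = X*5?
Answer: -I*√802/7008960283 ≈ -4.0405e-9*I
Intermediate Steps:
N(R, X) = 5*X
v(Q, n) = √(25 + n) (v(Q, n) = √(5*5 + n) = √(25 + n))
g(G) = √(25 + G)/1829
g(-827)/(-3832127) = (√(25 - 827)/1829)/(-3832127) = (√(-802)/1829)*(-1/3832127) = ((I*√802)/1829)*(-1/3832127) = (I*√802/1829)*(-1/3832127) = -I*√802/7008960283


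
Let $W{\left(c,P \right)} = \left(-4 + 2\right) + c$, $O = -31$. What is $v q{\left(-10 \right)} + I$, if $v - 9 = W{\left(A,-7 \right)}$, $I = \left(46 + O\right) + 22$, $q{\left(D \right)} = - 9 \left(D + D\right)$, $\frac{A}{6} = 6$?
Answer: $7777$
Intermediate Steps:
$A = 36$ ($A = 6 \cdot 6 = 36$)
$q{\left(D \right)} = - 18 D$ ($q{\left(D \right)} = - 9 \cdot 2 D = - 18 D$)
$W{\left(c,P \right)} = -2 + c$
$I = 37$ ($I = \left(46 - 31\right) + 22 = 15 + 22 = 37$)
$v = 43$ ($v = 9 + \left(-2 + 36\right) = 9 + 34 = 43$)
$v q{\left(-10 \right)} + I = 43 \left(\left(-18\right) \left(-10\right)\right) + 37 = 43 \cdot 180 + 37 = 7740 + 37 = 7777$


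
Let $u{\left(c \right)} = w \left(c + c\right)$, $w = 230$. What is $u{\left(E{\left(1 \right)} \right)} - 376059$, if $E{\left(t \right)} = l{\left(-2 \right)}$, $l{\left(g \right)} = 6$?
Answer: $-373299$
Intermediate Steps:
$E{\left(t \right)} = 6$
$u{\left(c \right)} = 460 c$ ($u{\left(c \right)} = 230 \left(c + c\right) = 230 \cdot 2 c = 460 c$)
$u{\left(E{\left(1 \right)} \right)} - 376059 = 460 \cdot 6 - 376059 = 2760 - 376059 = -373299$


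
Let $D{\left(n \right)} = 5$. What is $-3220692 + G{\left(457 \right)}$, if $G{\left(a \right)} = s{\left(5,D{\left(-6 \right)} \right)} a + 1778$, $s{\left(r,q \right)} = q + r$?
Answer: $-3214344$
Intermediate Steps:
$G{\left(a \right)} = 1778 + 10 a$ ($G{\left(a \right)} = \left(5 + 5\right) a + 1778 = 10 a + 1778 = 1778 + 10 a$)
$-3220692 + G{\left(457 \right)} = -3220692 + \left(1778 + 10 \cdot 457\right) = -3220692 + \left(1778 + 4570\right) = -3220692 + 6348 = -3214344$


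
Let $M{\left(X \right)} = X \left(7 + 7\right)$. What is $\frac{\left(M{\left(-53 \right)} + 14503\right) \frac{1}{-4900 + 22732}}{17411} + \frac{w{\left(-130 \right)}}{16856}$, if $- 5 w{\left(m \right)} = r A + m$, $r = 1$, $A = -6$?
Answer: $\frac{1807670773}{1090277516440} \approx 0.001658$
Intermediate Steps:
$w{\left(m \right)} = \frac{6}{5} - \frac{m}{5}$ ($w{\left(m \right)} = - \frac{1 \left(-6\right) + m}{5} = - \frac{-6 + m}{5} = \frac{6}{5} - \frac{m}{5}$)
$M{\left(X \right)} = 14 X$ ($M{\left(X \right)} = X 14 = 14 X$)
$\frac{\left(M{\left(-53 \right)} + 14503\right) \frac{1}{-4900 + 22732}}{17411} + \frac{w{\left(-130 \right)}}{16856} = \frac{\left(14 \left(-53\right) + 14503\right) \frac{1}{-4900 + 22732}}{17411} + \frac{\frac{6}{5} - -26}{16856} = \frac{-742 + 14503}{17832} \cdot \frac{1}{17411} + \left(\frac{6}{5} + 26\right) \frac{1}{16856} = 13761 \cdot \frac{1}{17832} \cdot \frac{1}{17411} + \frac{136}{5} \cdot \frac{1}{16856} = \frac{4587}{5944} \cdot \frac{1}{17411} + \frac{17}{10535} = \frac{4587}{103490984} + \frac{17}{10535} = \frac{1807670773}{1090277516440}$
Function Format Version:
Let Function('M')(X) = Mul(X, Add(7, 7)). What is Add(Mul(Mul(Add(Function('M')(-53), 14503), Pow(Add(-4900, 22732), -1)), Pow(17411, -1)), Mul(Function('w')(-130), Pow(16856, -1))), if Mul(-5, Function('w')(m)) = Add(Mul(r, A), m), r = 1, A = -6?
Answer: Rational(1807670773, 1090277516440) ≈ 0.0016580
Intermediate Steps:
Function('w')(m) = Add(Rational(6, 5), Mul(Rational(-1, 5), m)) (Function('w')(m) = Mul(Rational(-1, 5), Add(Mul(1, -6), m)) = Mul(Rational(-1, 5), Add(-6, m)) = Add(Rational(6, 5), Mul(Rational(-1, 5), m)))
Function('M')(X) = Mul(14, X) (Function('M')(X) = Mul(X, 14) = Mul(14, X))
Add(Mul(Mul(Add(Function('M')(-53), 14503), Pow(Add(-4900, 22732), -1)), Pow(17411, -1)), Mul(Function('w')(-130), Pow(16856, -1))) = Add(Mul(Mul(Add(Mul(14, -53), 14503), Pow(Add(-4900, 22732), -1)), Pow(17411, -1)), Mul(Add(Rational(6, 5), Mul(Rational(-1, 5), -130)), Pow(16856, -1))) = Add(Mul(Mul(Add(-742, 14503), Pow(17832, -1)), Rational(1, 17411)), Mul(Add(Rational(6, 5), 26), Rational(1, 16856))) = Add(Mul(Mul(13761, Rational(1, 17832)), Rational(1, 17411)), Mul(Rational(136, 5), Rational(1, 16856))) = Add(Mul(Rational(4587, 5944), Rational(1, 17411)), Rational(17, 10535)) = Add(Rational(4587, 103490984), Rational(17, 10535)) = Rational(1807670773, 1090277516440)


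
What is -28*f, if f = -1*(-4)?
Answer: -112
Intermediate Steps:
f = 4
-28*f = -28*4 = -112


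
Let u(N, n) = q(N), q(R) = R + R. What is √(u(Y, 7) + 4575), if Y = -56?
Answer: √4463 ≈ 66.806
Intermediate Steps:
q(R) = 2*R
u(N, n) = 2*N
√(u(Y, 7) + 4575) = √(2*(-56) + 4575) = √(-112 + 4575) = √4463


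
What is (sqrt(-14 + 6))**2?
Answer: -8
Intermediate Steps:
(sqrt(-14 + 6))**2 = (sqrt(-8))**2 = (2*I*sqrt(2))**2 = -8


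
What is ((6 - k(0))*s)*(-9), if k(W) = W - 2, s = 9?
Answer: -648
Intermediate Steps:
k(W) = -2 + W
((6 - k(0))*s)*(-9) = ((6 - (-2 + 0))*9)*(-9) = ((6 - 1*(-2))*9)*(-9) = ((6 + 2)*9)*(-9) = (8*9)*(-9) = 72*(-9) = -648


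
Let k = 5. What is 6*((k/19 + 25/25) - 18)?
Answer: -1908/19 ≈ -100.42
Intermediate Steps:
6*((k/19 + 25/25) - 18) = 6*((5/19 + 25/25) - 18) = 6*((5*(1/19) + 25*(1/25)) - 18) = 6*((5/19 + 1) - 18) = 6*(24/19 - 18) = 6*(-318/19) = -1908/19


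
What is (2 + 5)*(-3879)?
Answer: -27153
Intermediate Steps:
(2 + 5)*(-3879) = 7*(-3879) = -27153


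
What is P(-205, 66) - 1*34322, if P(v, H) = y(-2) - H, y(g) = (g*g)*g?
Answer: -34396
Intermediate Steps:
y(g) = g³ (y(g) = g²*g = g³)
P(v, H) = -8 - H (P(v, H) = (-2)³ - H = -8 - H)
P(-205, 66) - 1*34322 = (-8 - 1*66) - 1*34322 = (-8 - 66) - 34322 = -74 - 34322 = -34396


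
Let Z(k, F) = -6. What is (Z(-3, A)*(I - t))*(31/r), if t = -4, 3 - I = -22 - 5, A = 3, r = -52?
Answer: 1581/13 ≈ 121.62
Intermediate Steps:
I = 30 (I = 3 - (-22 - 5) = 3 - 1*(-27) = 3 + 27 = 30)
(Z(-3, A)*(I - t))*(31/r) = (-6*(30 - 1*(-4)))*(31/(-52)) = (-6*(30 + 4))*(31*(-1/52)) = -6*34*(-31/52) = -204*(-31/52) = 1581/13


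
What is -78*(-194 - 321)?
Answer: 40170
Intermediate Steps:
-78*(-194 - 321) = -78*(-515) = 40170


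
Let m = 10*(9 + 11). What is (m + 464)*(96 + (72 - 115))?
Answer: 35192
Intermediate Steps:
m = 200 (m = 10*20 = 200)
(m + 464)*(96 + (72 - 115)) = (200 + 464)*(96 + (72 - 115)) = 664*(96 - 43) = 664*53 = 35192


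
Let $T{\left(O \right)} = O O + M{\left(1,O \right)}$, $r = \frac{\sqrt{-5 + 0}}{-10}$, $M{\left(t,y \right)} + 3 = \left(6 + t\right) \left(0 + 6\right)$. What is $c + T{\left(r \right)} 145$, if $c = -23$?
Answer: $\frac{22499}{4} \approx 5624.8$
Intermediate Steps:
$M{\left(t,y \right)} = 33 + 6 t$ ($M{\left(t,y \right)} = -3 + \left(6 + t\right) \left(0 + 6\right) = -3 + \left(6 + t\right) 6 = -3 + \left(36 + 6 t\right) = 33 + 6 t$)
$r = - \frac{i \sqrt{5}}{10}$ ($r = \sqrt{-5} \left(- \frac{1}{10}\right) = i \sqrt{5} \left(- \frac{1}{10}\right) = - \frac{i \sqrt{5}}{10} \approx - 0.22361 i$)
$T{\left(O \right)} = 39 + O^{2}$ ($T{\left(O \right)} = O O + \left(33 + 6 \cdot 1\right) = O^{2} + \left(33 + 6\right) = O^{2} + 39 = 39 + O^{2}$)
$c + T{\left(r \right)} 145 = -23 + \left(39 + \left(- \frac{i \sqrt{5}}{10}\right)^{2}\right) 145 = -23 + \left(39 - \frac{1}{20}\right) 145 = -23 + \frac{779}{20} \cdot 145 = -23 + \frac{22591}{4} = \frac{22499}{4}$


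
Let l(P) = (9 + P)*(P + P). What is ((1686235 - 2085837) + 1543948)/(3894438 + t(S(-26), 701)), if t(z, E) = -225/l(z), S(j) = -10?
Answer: 4577384/15577707 ≈ 0.29384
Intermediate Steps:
l(P) = 2*P*(9 + P) (l(P) = (9 + P)*(2*P) = 2*P*(9 + P))
t(z, E) = -225/(2*z*(9 + z)) (t(z, E) = -225*1/(2*z*(9 + z)) = -225/(2*z*(9 + z)))
((1686235 - 2085837) + 1543948)/(3894438 + t(S(-26), 701)) = ((1686235 - 2085837) + 1543948)/(3894438 - 225/2/(-10*(9 - 10))) = (-399602 + 1543948)/(3894438 - 225/2*(-⅒)/(-1)) = 1144346/(3894438 - 225/2*(-⅒)*(-1)) = 1144346/(3894438 - 45/4) = 1144346/(15577707/4) = 1144346*(4/15577707) = 4577384/15577707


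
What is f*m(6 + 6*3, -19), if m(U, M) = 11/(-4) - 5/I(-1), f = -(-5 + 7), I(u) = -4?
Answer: 3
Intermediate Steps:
f = -2 (f = -1*2 = -2)
m(U, M) = -3/2 (m(U, M) = 11/(-4) - 5/(-4) = 11*(-1/4) - 5*(-1/4) = -11/4 + 5/4 = -3/2)
f*m(6 + 6*3, -19) = -2*(-3/2) = 3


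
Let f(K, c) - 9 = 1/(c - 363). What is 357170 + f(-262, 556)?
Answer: 68935548/193 ≈ 3.5718e+5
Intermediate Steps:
f(K, c) = 9 + 1/(-363 + c) (f(K, c) = 9 + 1/(c - 363) = 9 + 1/(-363 + c))
357170 + f(-262, 556) = 357170 + (-3266 + 9*556)/(-363 + 556) = 357170 + (-3266 + 5004)/193 = 357170 + (1/193)*1738 = 357170 + 1738/193 = 68935548/193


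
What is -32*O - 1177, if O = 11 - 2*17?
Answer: -441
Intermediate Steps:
O = -23 (O = 11 - 34 = -23)
-32*O - 1177 = -32*(-23) - 1177 = 736 - 1177 = -441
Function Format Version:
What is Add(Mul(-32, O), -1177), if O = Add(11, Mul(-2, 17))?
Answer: -441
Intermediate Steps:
O = -23 (O = Add(11, -34) = -23)
Add(Mul(-32, O), -1177) = Add(Mul(-32, -23), -1177) = Add(736, -1177) = -441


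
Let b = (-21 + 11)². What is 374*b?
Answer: 37400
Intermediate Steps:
b = 100 (b = (-10)² = 100)
374*b = 374*100 = 37400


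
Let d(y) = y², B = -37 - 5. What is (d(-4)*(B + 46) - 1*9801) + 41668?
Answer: 31931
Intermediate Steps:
B = -42
(d(-4)*(B + 46) - 1*9801) + 41668 = ((-4)²*(-42 + 46) - 1*9801) + 41668 = (16*4 - 9801) + 41668 = (64 - 9801) + 41668 = -9737 + 41668 = 31931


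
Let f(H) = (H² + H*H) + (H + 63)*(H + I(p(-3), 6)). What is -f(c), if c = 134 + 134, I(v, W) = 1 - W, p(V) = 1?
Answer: -230701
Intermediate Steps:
c = 268
f(H) = 2*H² + (-5 + H)*(63 + H) (f(H) = (H² + H*H) + (H + 63)*(H + (1 - 1*6)) = (H² + H²) + (63 + H)*(H + (1 - 6)) = 2*H² + (63 + H)*(H - 5) = 2*H² + (63 + H)*(-5 + H) = 2*H² + (-5 + H)*(63 + H))
-f(c) = -(-315 + 3*268² + 58*268) = -(-315 + 3*71824 + 15544) = -(-315 + 215472 + 15544) = -1*230701 = -230701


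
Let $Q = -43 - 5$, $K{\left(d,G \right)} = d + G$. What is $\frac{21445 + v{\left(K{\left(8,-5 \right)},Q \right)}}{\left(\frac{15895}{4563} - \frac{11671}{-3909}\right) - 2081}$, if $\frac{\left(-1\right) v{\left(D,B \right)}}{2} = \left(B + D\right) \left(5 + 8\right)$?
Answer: $- \frac{134459495235}{12334307933} \approx -10.901$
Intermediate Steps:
$K{\left(d,G \right)} = G + d$
$Q = -48$
$v{\left(D,B \right)} = - 26 B - 26 D$ ($v{\left(D,B \right)} = - 2 \left(B + D\right) \left(5 + 8\right) = - 2 \left(B + D\right) 13 = - 2 \left(13 B + 13 D\right) = - 26 B - 26 D$)
$\frac{21445 + v{\left(K{\left(8,-5 \right)},Q \right)}}{\left(\frac{15895}{4563} - \frac{11671}{-3909}\right) - 2081} = \frac{21445 - \left(-1248 + 26 \left(-5 + 8\right)\right)}{\left(\frac{15895}{4563} - \frac{11671}{-3909}\right) - 2081} = \frac{21445 + \left(1248 - 78\right)}{\left(15895 \cdot \frac{1}{4563} - - \frac{11671}{3909}\right) - 2081} = \frac{21445 + \left(1248 - 78\right)}{\left(\frac{15895}{4563} + \frac{11671}{3909}\right) - 2081} = \frac{21445 + 1170}{\frac{38462776}{5945589} - 2081} = \frac{22615}{- \frac{12334307933}{5945589}} = 22615 \left(- \frac{5945589}{12334307933}\right) = - \frac{134459495235}{12334307933}$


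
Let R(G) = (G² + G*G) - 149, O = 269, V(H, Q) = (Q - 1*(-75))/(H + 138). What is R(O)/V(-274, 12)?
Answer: -6553976/29 ≈ -2.2600e+5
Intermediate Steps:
V(H, Q) = (75 + Q)/(138 + H) (V(H, Q) = (Q + 75)/(138 + H) = (75 + Q)/(138 + H))
R(G) = -149 + 2*G² (R(G) = (G² + G²) - 149 = 2*G² - 149 = -149 + 2*G²)
R(O)/V(-274, 12) = (-149 + 2*269²)/(((75 + 12)/(138 - 274))) = (-149 + 2*72361)/((87/(-136))) = (-149 + 144722)/((-1/136*87)) = 144573/(-87/136) = 144573*(-136/87) = -6553976/29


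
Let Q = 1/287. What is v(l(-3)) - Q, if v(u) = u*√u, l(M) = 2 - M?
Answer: -1/287 + 5*√5 ≈ 11.177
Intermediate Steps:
Q = 1/287 ≈ 0.0034843
v(u) = u^(3/2)
v(l(-3)) - Q = (2 - 1*(-3))^(3/2) - 1*1/287 = (2 + 3)^(3/2) - 1/287 = 5^(3/2) - 1/287 = 5*√5 - 1/287 = -1/287 + 5*√5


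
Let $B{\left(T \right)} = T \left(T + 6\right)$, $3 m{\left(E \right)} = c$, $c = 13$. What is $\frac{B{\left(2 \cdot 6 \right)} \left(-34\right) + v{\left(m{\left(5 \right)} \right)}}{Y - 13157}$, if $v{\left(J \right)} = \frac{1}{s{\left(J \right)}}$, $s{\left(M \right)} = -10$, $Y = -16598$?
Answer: $\frac{73441}{297550} \approx 0.24682$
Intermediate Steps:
$m{\left(E \right)} = \frac{13}{3}$ ($m{\left(E \right)} = \frac{1}{3} \cdot 13 = \frac{13}{3}$)
$B{\left(T \right)} = T \left(6 + T\right)$
$v{\left(J \right)} = - \frac{1}{10}$ ($v{\left(J \right)} = \frac{1}{-10} = - \frac{1}{10}$)
$\frac{B{\left(2 \cdot 6 \right)} \left(-34\right) + v{\left(m{\left(5 \right)} \right)}}{Y - 13157} = \frac{2 \cdot 6 \left(6 + 2 \cdot 6\right) \left(-34\right) - \frac{1}{10}}{-16598 - 13157} = \frac{12 \left(6 + 12\right) \left(-34\right) - \frac{1}{10}}{-29755} = \left(12 \cdot 18 \left(-34\right) - \frac{1}{10}\right) \left(- \frac{1}{29755}\right) = \left(216 \left(-34\right) - \frac{1}{10}\right) \left(- \frac{1}{29755}\right) = \left(-7344 - \frac{1}{10}\right) \left(- \frac{1}{29755}\right) = \left(- \frac{73441}{10}\right) \left(- \frac{1}{29755}\right) = \frac{73441}{297550}$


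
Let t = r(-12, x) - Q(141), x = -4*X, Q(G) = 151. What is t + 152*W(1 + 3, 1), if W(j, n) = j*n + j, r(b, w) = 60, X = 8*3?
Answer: 1125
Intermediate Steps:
X = 24
x = -96 (x = -4*24 = -96)
W(j, n) = j + j*n
t = -91 (t = 60 - 1*151 = 60 - 151 = -91)
t + 152*W(1 + 3, 1) = -91 + 152*((1 + 3)*(1 + 1)) = -91 + 152*(4*2) = -91 + 152*8 = -91 + 1216 = 1125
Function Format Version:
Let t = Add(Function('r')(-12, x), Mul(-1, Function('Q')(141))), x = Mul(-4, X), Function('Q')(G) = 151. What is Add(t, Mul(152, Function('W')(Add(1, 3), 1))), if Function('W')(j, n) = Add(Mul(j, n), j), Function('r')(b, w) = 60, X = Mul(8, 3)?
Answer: 1125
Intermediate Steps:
X = 24
x = -96 (x = Mul(-4, 24) = -96)
Function('W')(j, n) = Add(j, Mul(j, n))
t = -91 (t = Add(60, Mul(-1, 151)) = Add(60, -151) = -91)
Add(t, Mul(152, Function('W')(Add(1, 3), 1))) = Add(-91, Mul(152, Mul(Add(1, 3), Add(1, 1)))) = Add(-91, Mul(152, Mul(4, 2))) = Add(-91, Mul(152, 8)) = Add(-91, 1216) = 1125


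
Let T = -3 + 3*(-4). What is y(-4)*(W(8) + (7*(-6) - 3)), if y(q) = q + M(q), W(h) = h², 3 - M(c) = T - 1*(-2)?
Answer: 228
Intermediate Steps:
T = -15 (T = -3 - 12 = -15)
M(c) = 16 (M(c) = 3 - (-15 - 1*(-2)) = 3 - (-15 + 2) = 3 - 1*(-13) = 3 + 13 = 16)
y(q) = 16 + q (y(q) = q + 16 = 16 + q)
y(-4)*(W(8) + (7*(-6) - 3)) = (16 - 4)*(8² + (7*(-6) - 3)) = 12*(64 + (-42 - 3)) = 12*(64 - 45) = 12*19 = 228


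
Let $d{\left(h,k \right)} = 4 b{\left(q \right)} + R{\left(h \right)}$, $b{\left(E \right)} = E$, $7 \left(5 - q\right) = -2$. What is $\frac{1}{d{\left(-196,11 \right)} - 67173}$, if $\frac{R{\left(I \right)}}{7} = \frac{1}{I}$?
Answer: $- \frac{28}{1880253} \approx -1.4892 \cdot 10^{-5}$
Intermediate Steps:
$q = \frac{37}{7}$ ($q = 5 - - \frac{2}{7} = 5 + \frac{2}{7} = \frac{37}{7} \approx 5.2857$)
$R{\left(I \right)} = \frac{7}{I}$
$d{\left(h,k \right)} = \frac{148}{7} + \frac{7}{h}$ ($d{\left(h,k \right)} = 4 \cdot \frac{37}{7} + \frac{7}{h} = \frac{148}{7} + \frac{7}{h}$)
$\frac{1}{d{\left(-196,11 \right)} - 67173} = \frac{1}{\left(\frac{148}{7} + \frac{7}{-196}\right) - 67173} = \frac{1}{\left(\frac{148}{7} + 7 \left(- \frac{1}{196}\right)\right) - 67173} = \frac{1}{\left(\frac{148}{7} - \frac{1}{28}\right) - 67173} = \frac{1}{\frac{591}{28} - 67173} = \frac{1}{- \frac{1880253}{28}} = - \frac{28}{1880253}$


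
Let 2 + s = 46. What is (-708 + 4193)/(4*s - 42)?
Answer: 3485/134 ≈ 26.007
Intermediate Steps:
s = 44 (s = -2 + 46 = 44)
(-708 + 4193)/(4*s - 42) = (-708 + 4193)/(4*44 - 42) = 3485/(176 - 42) = 3485/134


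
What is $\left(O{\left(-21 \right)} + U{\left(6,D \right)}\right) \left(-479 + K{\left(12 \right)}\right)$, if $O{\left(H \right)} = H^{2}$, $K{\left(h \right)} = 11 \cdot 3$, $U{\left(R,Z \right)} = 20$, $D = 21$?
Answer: $-205606$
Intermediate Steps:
$K{\left(h \right)} = 33$
$\left(O{\left(-21 \right)} + U{\left(6,D \right)}\right) \left(-479 + K{\left(12 \right)}\right) = \left(\left(-21\right)^{2} + 20\right) \left(-479 + 33\right) = \left(441 + 20\right) \left(-446\right) = 461 \left(-446\right) = -205606$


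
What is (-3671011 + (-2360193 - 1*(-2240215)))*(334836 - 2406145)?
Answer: 7852309634601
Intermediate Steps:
(-3671011 + (-2360193 - 1*(-2240215)))*(334836 - 2406145) = (-3671011 + (-2360193 + 2240215))*(-2071309) = (-3671011 - 119978)*(-2071309) = -3790989*(-2071309) = 7852309634601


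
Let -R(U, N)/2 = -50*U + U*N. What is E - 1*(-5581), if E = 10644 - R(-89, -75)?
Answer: 38475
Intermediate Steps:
R(U, N) = 100*U - 2*N*U (R(U, N) = -2*(-50*U + U*N) = -2*(-50*U + N*U) = 100*U - 2*N*U)
E = 32894 (E = 10644 - 2*(-89)*(50 - 1*(-75)) = 10644 - 2*(-89)*(50 + 75) = 10644 - 2*(-89)*125 = 10644 - 1*(-22250) = 10644 + 22250 = 32894)
E - 1*(-5581) = 32894 - 1*(-5581) = 32894 + 5581 = 38475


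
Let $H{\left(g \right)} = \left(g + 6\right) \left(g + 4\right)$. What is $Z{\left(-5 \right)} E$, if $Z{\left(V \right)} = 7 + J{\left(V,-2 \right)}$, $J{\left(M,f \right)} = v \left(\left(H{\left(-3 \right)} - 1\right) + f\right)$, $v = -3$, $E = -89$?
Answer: $-623$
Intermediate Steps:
$H{\left(g \right)} = \left(4 + g\right) \left(6 + g\right)$ ($H{\left(g \right)} = \left(6 + g\right) \left(4 + g\right) = \left(4 + g\right) \left(6 + g\right)$)
$J{\left(M,f \right)} = -6 - 3 f$ ($J{\left(M,f \right)} = - 3 \left(\left(\left(24 + \left(-3\right)^{2} + 10 \left(-3\right)\right) - 1\right) + f\right) = - 3 \left(\left(\left(24 + 9 - 30\right) - 1\right) + f\right) = - 3 \left(\left(3 - 1\right) + f\right) = - 3 \left(2 + f\right) = -6 - 3 f$)
$Z{\left(V \right)} = 7$ ($Z{\left(V \right)} = 7 - 0 = 7 + \left(-6 + 6\right) = 7 + 0 = 7$)
$Z{\left(-5 \right)} E = 7 \left(-89\right) = -623$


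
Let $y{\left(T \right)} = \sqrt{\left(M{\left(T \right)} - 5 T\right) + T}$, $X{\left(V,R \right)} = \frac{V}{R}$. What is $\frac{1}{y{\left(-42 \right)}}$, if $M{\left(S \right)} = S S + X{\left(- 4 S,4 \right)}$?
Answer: $\frac{\sqrt{1974}}{1974} \approx 0.022507$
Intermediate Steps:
$M{\left(S \right)} = S^{2} - S$ ($M{\left(S \right)} = S S + \frac{\left(-4\right) S}{4} = S^{2} + - 4 S \frac{1}{4} = S^{2} - S$)
$y{\left(T \right)} = \sqrt{- 4 T + T \left(-1 + T\right)}$ ($y{\left(T \right)} = \sqrt{\left(T \left(-1 + T\right) - 5 T\right) + T} = \sqrt{\left(- 5 T + T \left(-1 + T\right)\right) + T} = \sqrt{- 4 T + T \left(-1 + T\right)}$)
$\frac{1}{y{\left(-42 \right)}} = \frac{1}{\sqrt{- 42 \left(-5 - 42\right)}} = \frac{1}{\sqrt{\left(-42\right) \left(-47\right)}} = \frac{1}{\sqrt{1974}} = \frac{\sqrt{1974}}{1974}$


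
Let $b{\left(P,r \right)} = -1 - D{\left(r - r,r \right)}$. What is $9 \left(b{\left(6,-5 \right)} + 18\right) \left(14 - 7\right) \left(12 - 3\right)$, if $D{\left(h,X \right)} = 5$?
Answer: $6804$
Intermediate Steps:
$b{\left(P,r \right)} = -6$ ($b{\left(P,r \right)} = -1 - 5 = -6$)
$9 \left(b{\left(6,-5 \right)} + 18\right) \left(14 - 7\right) \left(12 - 3\right) = 9 \left(-6 + 18\right) \left(14 - 7\right) \left(12 - 3\right) = 9 \cdot 12 \cdot 7 \cdot 9 = 9 \cdot 12 \cdot 63 = 9 \cdot 756 = 6804$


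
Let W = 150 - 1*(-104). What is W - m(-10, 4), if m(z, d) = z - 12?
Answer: 276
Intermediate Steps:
W = 254 (W = 150 + 104 = 254)
m(z, d) = -12 + z
W - m(-10, 4) = 254 - (-12 - 10) = 254 - 1*(-22) = 254 + 22 = 276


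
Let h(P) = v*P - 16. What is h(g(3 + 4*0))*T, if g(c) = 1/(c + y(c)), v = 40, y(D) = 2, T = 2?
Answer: -16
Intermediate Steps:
g(c) = 1/(2 + c) (g(c) = 1/(c + 2) = 1/(2 + c))
h(P) = -16 + 40*P (h(P) = 40*P - 16 = -16 + 40*P)
h(g(3 + 4*0))*T = (-16 + 40/(2 + (3 + 4*0)))*2 = (-16 + 40/(2 + (3 + 0)))*2 = (-16 + 40/(2 + 3))*2 = (-16 + 40/5)*2 = (-16 + 40*(⅕))*2 = (-16 + 8)*2 = -8*2 = -16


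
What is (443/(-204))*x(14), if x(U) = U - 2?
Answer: -443/17 ≈ -26.059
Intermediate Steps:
x(U) = -2 + U
(443/(-204))*x(14) = (443/(-204))*(-2 + 14) = (443*(-1/204))*12 = -443/204*12 = -443/17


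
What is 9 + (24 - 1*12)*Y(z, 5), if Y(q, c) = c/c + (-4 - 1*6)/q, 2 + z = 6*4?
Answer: 171/11 ≈ 15.545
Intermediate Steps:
z = 22 (z = -2 + 6*4 = -2 + 24 = 22)
Y(q, c) = 1 - 10/q (Y(q, c) = 1 + (-4 - 6)/q = 1 - 10/q)
9 + (24 - 1*12)*Y(z, 5) = 9 + (24 - 1*12)*((-10 + 22)/22) = 9 + (24 - 12)*((1/22)*12) = 9 + 12*(6/11) = 9 + 72/11 = 171/11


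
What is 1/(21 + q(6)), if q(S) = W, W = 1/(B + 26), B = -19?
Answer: 7/148 ≈ 0.047297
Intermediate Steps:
W = 1/7 (W = 1/(-19 + 26) = 1/7 ≈ 0.14286)
q(S) = 1/7
1/(21 + q(6)) = 1/(21 + 1/7) = 1/(148/7) = 7/148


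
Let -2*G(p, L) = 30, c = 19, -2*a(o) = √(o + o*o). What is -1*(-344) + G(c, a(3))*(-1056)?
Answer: 16184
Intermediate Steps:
a(o) = -√(o + o²)/2 (a(o) = -√(o + o*o)/2 = -√(o + o²)/2)
G(p, L) = -15 (G(p, L) = -½*30 = -15)
-1*(-344) + G(c, a(3))*(-1056) = -1*(-344) - 15*(-1056) = 344 + 15840 = 16184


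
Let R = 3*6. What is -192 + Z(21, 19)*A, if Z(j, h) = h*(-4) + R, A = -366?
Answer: 21036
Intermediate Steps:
R = 18
Z(j, h) = 18 - 4*h (Z(j, h) = h*(-4) + 18 = -4*h + 18 = 18 - 4*h)
-192 + Z(21, 19)*A = -192 + (18 - 4*19)*(-366) = -192 + (18 - 76)*(-366) = -192 - 58*(-366) = -192 + 21228 = 21036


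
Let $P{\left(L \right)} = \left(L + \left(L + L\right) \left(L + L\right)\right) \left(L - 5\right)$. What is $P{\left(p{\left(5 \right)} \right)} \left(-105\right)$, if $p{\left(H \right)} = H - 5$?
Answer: $0$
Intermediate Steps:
$p{\left(H \right)} = -5 + H$
$P{\left(L \right)} = \left(-5 + L\right) \left(L + 4 L^{2}\right)$ ($P{\left(L \right)} = \left(L + 2 L 2 L\right) \left(-5 + L\right) = \left(L + 4 L^{2}\right) \left(-5 + L\right) = \left(-5 + L\right) \left(L + 4 L^{2}\right)$)
$P{\left(p{\left(5 \right)} \right)} \left(-105\right) = \left(-5 + 5\right) \left(-5 - 19 \left(-5 + 5\right) + 4 \left(-5 + 5\right)^{2}\right) \left(-105\right) = 0 \left(-5 - 0 + 4 \cdot 0^{2}\right) \left(-105\right) = 0 \left(-5 + 0 + 4 \cdot 0\right) \left(-105\right) = 0 \left(-5 + 0 + 0\right) \left(-105\right) = 0 \left(-5\right) \left(-105\right) = 0 \left(-105\right) = 0$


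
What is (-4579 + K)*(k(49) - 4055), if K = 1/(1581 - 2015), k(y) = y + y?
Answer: 7863694659/434 ≈ 1.8119e+7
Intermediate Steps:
k(y) = 2*y
K = -1/434 (K = 1/(-434) = -1/434 ≈ -0.0023041)
(-4579 + K)*(k(49) - 4055) = (-4579 - 1/434)*(2*49 - 4055) = -1987287*(98 - 4055)/434 = -1987287/434*(-3957) = 7863694659/434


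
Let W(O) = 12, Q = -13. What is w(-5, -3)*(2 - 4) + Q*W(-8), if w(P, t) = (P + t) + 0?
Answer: -140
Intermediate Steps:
w(P, t) = P + t
w(-5, -3)*(2 - 4) + Q*W(-8) = (-5 - 3)*(2 - 4) - 13*12 = -8*(-2) - 156 = 16 - 156 = -140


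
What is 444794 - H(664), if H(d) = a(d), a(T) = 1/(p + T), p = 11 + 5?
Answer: 302459919/680 ≈ 4.4479e+5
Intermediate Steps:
p = 16
a(T) = 1/(16 + T)
H(d) = 1/(16 + d)
444794 - H(664) = 444794 - 1/(16 + 664) = 444794 - 1/680 = 302459919/680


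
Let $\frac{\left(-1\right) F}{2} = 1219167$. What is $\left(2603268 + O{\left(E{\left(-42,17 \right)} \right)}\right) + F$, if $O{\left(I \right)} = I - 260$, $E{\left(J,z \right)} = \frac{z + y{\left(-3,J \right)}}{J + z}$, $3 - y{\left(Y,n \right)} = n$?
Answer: $\frac{4116788}{25} \approx 1.6467 \cdot 10^{5}$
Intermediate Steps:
$F = -2438334$ ($F = \left(-2\right) 1219167 = -2438334$)
$y{\left(Y,n \right)} = 3 - n$
$E{\left(J,z \right)} = \frac{3 + z - J}{J + z}$ ($E{\left(J,z \right)} = \frac{z - \left(-3 + J\right)}{J + z} = \frac{3 + z - J}{J + z}$)
$O{\left(I \right)} = -260 + I$ ($O{\left(I \right)} = I - 260 = -260 + I$)
$\left(2603268 + O{\left(E{\left(-42,17 \right)} \right)}\right) + F = \left(2603268 - \left(260 - \frac{3 + 17 - -42}{-42 + 17}\right)\right) - 2438334 = \left(2603268 - \left(260 - \frac{3 + 17 + 42}{-25}\right)\right) - 2438334 = \left(2603268 - \frac{6562}{25}\right) - 2438334 = \frac{65075138}{25} - 2438334 = \frac{4116788}{25}$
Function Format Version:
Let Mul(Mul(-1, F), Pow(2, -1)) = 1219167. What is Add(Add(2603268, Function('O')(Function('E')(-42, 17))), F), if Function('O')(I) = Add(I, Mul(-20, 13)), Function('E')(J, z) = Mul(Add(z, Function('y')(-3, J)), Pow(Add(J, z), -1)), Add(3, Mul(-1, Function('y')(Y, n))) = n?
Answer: Rational(4116788, 25) ≈ 1.6467e+5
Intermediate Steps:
F = -2438334 (F = Mul(-2, 1219167) = -2438334)
Function('y')(Y, n) = Add(3, Mul(-1, n))
Function('E')(J, z) = Mul(Pow(Add(J, z), -1), Add(3, z, Mul(-1, J))) (Function('E')(J, z) = Mul(Add(z, Add(3, Mul(-1, J))), Pow(Add(J, z), -1)) = Mul(Add(3, z, Mul(-1, J)), Pow(Add(J, z), -1)) = Mul(Pow(Add(J, z), -1), Add(3, z, Mul(-1, J))))
Function('O')(I) = Add(-260, I) (Function('O')(I) = Add(I, -260) = Add(-260, I))
Add(Add(2603268, Function('O')(Function('E')(-42, 17))), F) = Add(Add(2603268, Add(-260, Mul(Pow(Add(-42, 17), -1), Add(3, 17, Mul(-1, -42))))), -2438334) = Add(Add(2603268, Add(-260, Mul(Pow(-25, -1), Add(3, 17, 42)))), -2438334) = Add(Add(2603268, Add(-260, Mul(Rational(-1, 25), 62))), -2438334) = Add(Add(2603268, Add(-260, Rational(-62, 25))), -2438334) = Add(Add(2603268, Rational(-6562, 25)), -2438334) = Add(Rational(65075138, 25), -2438334) = Rational(4116788, 25)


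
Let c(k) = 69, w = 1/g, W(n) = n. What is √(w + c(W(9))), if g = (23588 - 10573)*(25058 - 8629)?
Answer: 2*√788677958430642490/213823435 ≈ 8.3066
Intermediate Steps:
g = 213823435 (g = 13015*16429 = 213823435)
w = 1/213823435 ≈ 4.6768e-9
√(w + c(W(9))) = √(1/213823435 + 69) = √(14753817016/213823435) = 2*√788677958430642490/213823435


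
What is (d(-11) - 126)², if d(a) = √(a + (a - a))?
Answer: (126 - I*√11)² ≈ 15865.0 - 835.79*I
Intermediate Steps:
d(a) = √a (d(a) = √(a + 0) = √a)
(d(-11) - 126)² = (√(-11) - 126)² = (I*√11 - 126)² = (-126 + I*√11)²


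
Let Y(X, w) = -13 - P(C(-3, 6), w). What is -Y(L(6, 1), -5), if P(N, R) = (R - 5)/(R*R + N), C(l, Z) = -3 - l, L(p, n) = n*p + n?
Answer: 63/5 ≈ 12.600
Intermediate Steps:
L(p, n) = n + n*p
P(N, R) = (-5 + R)/(N + R²) (P(N, R) = (-5 + R)/(R² + N) = (-5 + R)/(N + R²))
Y(X, w) = -13 - (-5 + w)/w² (Y(X, w) = -13 - (-5 + w)/((-3 - 1*(-3)) + w²) = -13 - (-5 + w)/((-3 + 3) + w²) = -13 - (-5 + w)/(0 + w²) = -13 - (-5 + w)/(w²) = -13 - (-5 + w)/w²)
-Y(L(6, 1), -5) = -(-13 - 1/(-5) + 5/(-5)²) = -(-13 - 1*(-⅕) + 5*(1/25)) = -(-13 + ⅕ + ⅕) = -1*(-63/5) = 63/5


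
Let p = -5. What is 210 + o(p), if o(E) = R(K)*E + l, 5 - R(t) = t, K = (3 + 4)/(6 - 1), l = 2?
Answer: 194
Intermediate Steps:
K = 7/5 ≈ 1.4000
R(t) = 5 - t
o(E) = 2 + 18*E/5 (o(E) = (5 - 1*7/5)*E + 2 = (5 - 7/5)*E + 2 = 18*E/5 + 2 = 2 + 18*E/5)
210 + o(p) = 210 + (2 + (18/5)*(-5)) = 210 + (2 - 18) = 210 - 16 = 194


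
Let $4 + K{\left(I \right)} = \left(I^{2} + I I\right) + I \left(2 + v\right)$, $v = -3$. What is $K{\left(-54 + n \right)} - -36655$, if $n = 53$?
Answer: $36654$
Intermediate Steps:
$K{\left(I \right)} = -4 - I + 2 I^{2}$ ($K{\left(I \right)} = -4 + \left(\left(I^{2} + I I\right) + I \left(2 - 3\right)\right) = -4 + \left(\left(I^{2} + I^{2}\right) + I \left(-1\right)\right) = -4 + \left(2 I^{2} - I\right) = -4 + \left(- I + 2 I^{2}\right) = -4 - I + 2 I^{2}$)
$K{\left(-54 + n \right)} - -36655 = \left(-4 - \left(-54 + 53\right) + 2 \left(-54 + 53\right)^{2}\right) - -36655 = \left(-4 - -1 + 2 \left(-1\right)^{2}\right) + 36655 = \left(-4 + 1 + 2 \cdot 1\right) + 36655 = \left(-4 + 1 + 2\right) + 36655 = -1 + 36655 = 36654$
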